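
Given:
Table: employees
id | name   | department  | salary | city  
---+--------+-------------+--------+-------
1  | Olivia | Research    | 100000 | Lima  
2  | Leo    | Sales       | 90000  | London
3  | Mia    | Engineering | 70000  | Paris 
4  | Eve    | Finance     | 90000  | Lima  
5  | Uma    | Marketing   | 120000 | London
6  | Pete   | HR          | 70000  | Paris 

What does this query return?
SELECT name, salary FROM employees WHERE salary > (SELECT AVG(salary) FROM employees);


Subquery: AVG(salary) = 90000.0
Filtering: salary > 90000.0
  Olivia (100000) -> MATCH
  Uma (120000) -> MATCH


2 rows:
Olivia, 100000
Uma, 120000


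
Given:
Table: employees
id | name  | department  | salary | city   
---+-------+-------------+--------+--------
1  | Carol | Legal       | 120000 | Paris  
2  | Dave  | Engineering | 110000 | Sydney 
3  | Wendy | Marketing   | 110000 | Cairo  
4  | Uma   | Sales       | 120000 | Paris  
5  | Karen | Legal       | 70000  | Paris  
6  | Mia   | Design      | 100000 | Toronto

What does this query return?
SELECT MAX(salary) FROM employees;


Salaries: 120000, 110000, 110000, 120000, 70000, 100000
MAX = 120000

120000


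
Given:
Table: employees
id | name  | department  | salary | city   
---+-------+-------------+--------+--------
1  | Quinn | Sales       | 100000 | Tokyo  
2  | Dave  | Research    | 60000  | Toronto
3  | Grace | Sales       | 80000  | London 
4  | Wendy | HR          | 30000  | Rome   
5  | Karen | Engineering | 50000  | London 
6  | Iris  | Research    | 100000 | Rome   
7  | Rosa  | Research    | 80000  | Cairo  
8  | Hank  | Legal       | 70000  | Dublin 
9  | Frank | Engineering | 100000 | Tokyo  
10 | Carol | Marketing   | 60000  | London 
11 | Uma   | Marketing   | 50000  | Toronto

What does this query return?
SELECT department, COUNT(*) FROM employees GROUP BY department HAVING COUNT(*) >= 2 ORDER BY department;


Groups with count >= 2:
  Engineering: 2 -> PASS
  Marketing: 2 -> PASS
  Research: 3 -> PASS
  Sales: 2 -> PASS
  HR: 1 -> filtered out
  Legal: 1 -> filtered out


4 groups:
Engineering, 2
Marketing, 2
Research, 3
Sales, 2


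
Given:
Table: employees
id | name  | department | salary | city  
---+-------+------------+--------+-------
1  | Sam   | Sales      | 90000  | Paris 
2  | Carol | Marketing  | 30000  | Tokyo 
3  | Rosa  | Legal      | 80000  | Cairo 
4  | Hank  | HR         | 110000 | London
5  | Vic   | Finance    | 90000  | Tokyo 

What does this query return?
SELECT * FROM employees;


SELECT * returns all 5 rows with all columns

5 rows:
1, Sam, Sales, 90000, Paris
2, Carol, Marketing, 30000, Tokyo
3, Rosa, Legal, 80000, Cairo
4, Hank, HR, 110000, London
5, Vic, Finance, 90000, Tokyo


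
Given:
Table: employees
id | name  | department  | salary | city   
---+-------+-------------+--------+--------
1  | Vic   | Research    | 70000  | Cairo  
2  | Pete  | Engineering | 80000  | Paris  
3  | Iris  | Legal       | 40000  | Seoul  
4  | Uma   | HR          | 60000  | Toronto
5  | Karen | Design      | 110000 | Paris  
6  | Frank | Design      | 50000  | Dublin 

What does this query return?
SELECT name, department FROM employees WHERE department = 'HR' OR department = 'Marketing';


Filtering: department = 'HR' OR 'Marketing'
Matching: 1 rows

1 rows:
Uma, HR


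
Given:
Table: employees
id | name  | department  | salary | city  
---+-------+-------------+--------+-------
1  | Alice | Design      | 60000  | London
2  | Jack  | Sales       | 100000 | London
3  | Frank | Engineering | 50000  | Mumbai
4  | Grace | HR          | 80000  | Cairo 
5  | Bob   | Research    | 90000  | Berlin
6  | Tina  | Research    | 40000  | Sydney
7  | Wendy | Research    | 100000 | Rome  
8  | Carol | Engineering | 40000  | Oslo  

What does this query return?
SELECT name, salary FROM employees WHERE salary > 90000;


Filtering: salary > 90000
Matching: 2 rows

2 rows:
Jack, 100000
Wendy, 100000


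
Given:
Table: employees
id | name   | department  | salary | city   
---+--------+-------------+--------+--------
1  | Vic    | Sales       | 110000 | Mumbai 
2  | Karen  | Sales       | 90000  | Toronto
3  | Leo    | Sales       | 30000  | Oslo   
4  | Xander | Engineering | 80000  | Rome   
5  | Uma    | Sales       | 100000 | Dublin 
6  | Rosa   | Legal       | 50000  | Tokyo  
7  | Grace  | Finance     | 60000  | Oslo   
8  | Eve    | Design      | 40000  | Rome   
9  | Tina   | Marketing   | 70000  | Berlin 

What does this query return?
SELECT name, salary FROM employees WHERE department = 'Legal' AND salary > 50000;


Filtering: department = 'Legal' AND salary > 50000
Matching: 0 rows

Empty result set (0 rows)


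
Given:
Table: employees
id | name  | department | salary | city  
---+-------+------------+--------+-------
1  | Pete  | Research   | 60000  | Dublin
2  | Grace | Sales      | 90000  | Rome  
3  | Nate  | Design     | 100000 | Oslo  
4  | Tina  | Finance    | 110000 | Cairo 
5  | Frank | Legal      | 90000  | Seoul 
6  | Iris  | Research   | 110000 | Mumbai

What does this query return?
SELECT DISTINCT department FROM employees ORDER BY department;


All 'department' values (row order): Research, Sales, Design, Finance, Legal, Research
Removing duplicates leaves 5 unique value(s).

5 values:
Design
Finance
Legal
Research
Sales


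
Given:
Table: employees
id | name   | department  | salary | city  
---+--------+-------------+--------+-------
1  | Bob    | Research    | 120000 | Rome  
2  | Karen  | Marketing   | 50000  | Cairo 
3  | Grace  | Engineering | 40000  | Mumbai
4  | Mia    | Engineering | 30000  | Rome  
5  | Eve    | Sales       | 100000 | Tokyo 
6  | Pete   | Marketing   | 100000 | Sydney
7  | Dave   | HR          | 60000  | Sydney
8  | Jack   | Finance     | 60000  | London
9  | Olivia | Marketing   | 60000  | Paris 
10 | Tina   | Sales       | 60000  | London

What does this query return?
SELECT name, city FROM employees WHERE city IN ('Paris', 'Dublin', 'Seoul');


Filtering: city IN ('Paris', 'Dublin', 'Seoul')
Matching: 1 rows

1 rows:
Olivia, Paris


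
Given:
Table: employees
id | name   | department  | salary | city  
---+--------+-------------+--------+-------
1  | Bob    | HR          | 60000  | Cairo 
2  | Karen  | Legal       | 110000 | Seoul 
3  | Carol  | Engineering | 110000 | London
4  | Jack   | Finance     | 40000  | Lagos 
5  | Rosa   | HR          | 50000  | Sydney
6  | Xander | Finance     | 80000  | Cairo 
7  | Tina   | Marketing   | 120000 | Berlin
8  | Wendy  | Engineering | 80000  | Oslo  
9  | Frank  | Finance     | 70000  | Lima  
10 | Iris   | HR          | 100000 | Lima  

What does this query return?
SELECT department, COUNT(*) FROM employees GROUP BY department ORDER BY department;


Assigning each row to its department group:
  Bob -> HR
  Karen -> Legal
  Carol -> Engineering
  Jack -> Finance
  Rosa -> HR
  Xander -> Finance
  Tina -> Marketing
  Wendy -> Engineering
  Frank -> Finance
  Iris -> HR


5 groups:
Engineering, 2
Finance, 3
HR, 3
Legal, 1
Marketing, 1


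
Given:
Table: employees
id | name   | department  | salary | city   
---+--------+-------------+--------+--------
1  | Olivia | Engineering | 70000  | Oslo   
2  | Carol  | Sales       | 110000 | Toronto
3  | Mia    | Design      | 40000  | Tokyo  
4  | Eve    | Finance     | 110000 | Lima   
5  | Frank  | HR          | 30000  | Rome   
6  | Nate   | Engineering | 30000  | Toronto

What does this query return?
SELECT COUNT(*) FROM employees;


COUNT(*) counts all rows

6


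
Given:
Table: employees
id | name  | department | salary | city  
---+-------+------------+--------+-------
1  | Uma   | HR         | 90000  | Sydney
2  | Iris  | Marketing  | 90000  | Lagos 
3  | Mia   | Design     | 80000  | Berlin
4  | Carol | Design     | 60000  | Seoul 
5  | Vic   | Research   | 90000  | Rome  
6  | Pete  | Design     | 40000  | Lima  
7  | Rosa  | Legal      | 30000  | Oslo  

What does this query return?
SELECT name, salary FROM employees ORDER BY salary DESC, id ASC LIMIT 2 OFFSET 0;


Sort by salary DESC (id ASC tiebreak), then skip 0 and take 2
Rows 1 through 2

2 rows:
Uma, 90000
Iris, 90000


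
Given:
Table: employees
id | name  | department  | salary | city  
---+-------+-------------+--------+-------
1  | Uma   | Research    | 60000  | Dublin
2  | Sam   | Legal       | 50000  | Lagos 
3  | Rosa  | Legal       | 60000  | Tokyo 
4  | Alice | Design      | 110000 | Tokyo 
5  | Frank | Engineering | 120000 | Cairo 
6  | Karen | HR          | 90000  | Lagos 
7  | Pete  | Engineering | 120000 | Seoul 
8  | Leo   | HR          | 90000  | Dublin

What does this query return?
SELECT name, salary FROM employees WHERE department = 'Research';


Filtering: department = 'Research'
Matching rows: 1

1 rows:
Uma, 60000


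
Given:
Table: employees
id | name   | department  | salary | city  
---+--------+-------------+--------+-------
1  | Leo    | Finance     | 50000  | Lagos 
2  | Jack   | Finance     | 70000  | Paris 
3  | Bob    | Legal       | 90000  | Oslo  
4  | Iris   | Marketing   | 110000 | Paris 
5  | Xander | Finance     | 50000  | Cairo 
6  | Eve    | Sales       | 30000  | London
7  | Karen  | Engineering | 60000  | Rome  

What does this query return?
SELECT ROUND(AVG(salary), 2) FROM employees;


SUM(salary) = 460000
COUNT = 7
ROUND(AVG, 2) = ROUND(460000 / 7, 2) = 65714.29

65714.29


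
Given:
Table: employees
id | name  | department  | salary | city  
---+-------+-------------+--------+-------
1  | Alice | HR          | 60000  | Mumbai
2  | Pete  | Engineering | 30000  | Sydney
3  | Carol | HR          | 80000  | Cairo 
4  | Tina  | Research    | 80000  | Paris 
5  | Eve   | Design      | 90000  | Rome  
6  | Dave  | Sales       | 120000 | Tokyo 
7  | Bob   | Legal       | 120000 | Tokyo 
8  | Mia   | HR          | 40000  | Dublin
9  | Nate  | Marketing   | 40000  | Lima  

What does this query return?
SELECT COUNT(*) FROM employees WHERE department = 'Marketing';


Counting rows where department = 'Marketing'
  Nate -> MATCH


1


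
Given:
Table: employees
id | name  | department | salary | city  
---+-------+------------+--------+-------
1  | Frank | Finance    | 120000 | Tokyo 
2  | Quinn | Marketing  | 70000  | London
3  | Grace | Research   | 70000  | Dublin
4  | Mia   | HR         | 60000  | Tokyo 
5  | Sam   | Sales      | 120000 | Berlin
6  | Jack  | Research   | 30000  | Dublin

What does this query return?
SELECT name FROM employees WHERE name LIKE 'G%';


LIKE 'G%' matches names starting with 'G'
Matching: 1

1 rows:
Grace


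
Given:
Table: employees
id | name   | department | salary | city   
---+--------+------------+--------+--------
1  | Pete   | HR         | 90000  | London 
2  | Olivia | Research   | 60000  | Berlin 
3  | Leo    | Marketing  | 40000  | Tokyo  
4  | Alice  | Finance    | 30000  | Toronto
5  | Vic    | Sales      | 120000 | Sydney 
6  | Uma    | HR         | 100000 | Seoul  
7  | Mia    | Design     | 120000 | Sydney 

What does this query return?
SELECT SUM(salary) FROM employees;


SUM(salary) = 90000 + 60000 + 40000 + 30000 + 120000 + 100000 + 120000 = 560000

560000


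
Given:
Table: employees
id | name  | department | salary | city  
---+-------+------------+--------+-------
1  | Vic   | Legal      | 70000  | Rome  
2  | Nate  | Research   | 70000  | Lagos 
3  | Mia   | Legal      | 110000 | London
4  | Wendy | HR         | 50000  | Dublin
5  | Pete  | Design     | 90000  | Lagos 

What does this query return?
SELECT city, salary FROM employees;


Projecting columns: city, salary

5 rows:
Rome, 70000
Lagos, 70000
London, 110000
Dublin, 50000
Lagos, 90000


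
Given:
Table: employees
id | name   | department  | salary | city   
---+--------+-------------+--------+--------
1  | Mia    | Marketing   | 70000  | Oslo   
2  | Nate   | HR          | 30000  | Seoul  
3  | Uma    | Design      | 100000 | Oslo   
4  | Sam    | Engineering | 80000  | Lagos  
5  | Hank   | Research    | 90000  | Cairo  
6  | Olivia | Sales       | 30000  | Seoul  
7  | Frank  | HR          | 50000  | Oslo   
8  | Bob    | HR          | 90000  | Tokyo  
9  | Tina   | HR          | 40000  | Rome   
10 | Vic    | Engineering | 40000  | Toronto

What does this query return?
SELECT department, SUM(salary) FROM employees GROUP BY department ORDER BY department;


Summing salary within each department:
  Design: 100000 = 100000
  Engineering: 80000 + 40000 = 120000
  HR: 30000 + 50000 + 90000 + 40000 = 210000
  Marketing: 70000 = 70000
  Research: 90000 = 90000
  Sales: 30000 = 30000


6 groups:
Design, 100000
Engineering, 120000
HR, 210000
Marketing, 70000
Research, 90000
Sales, 30000


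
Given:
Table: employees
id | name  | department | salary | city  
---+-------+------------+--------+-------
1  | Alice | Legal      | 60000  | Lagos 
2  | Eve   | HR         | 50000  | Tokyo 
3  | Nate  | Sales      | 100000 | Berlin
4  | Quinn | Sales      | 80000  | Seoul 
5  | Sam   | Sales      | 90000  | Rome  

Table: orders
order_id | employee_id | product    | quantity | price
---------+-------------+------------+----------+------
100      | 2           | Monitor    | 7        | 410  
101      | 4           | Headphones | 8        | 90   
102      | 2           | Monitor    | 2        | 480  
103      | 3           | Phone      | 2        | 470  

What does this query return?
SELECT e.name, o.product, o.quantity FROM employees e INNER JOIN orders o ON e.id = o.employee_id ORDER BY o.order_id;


Joining employees.id = orders.employee_id:
  employee Eve (id=2) -> order Monitor
  employee Quinn (id=4) -> order Headphones
  employee Eve (id=2) -> order Monitor
  employee Nate (id=3) -> order Phone


4 rows:
Eve, Monitor, 7
Quinn, Headphones, 8
Eve, Monitor, 2
Nate, Phone, 2


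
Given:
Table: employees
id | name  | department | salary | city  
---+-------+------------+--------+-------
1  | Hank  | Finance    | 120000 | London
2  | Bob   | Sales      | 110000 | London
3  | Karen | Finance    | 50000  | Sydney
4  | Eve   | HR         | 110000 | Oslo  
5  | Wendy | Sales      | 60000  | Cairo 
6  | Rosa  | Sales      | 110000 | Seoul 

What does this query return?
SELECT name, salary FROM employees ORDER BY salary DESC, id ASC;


Sorting by salary DESC, then id ASC for ties

6 rows:
Hank, 120000
Bob, 110000
Eve, 110000
Rosa, 110000
Wendy, 60000
Karen, 50000


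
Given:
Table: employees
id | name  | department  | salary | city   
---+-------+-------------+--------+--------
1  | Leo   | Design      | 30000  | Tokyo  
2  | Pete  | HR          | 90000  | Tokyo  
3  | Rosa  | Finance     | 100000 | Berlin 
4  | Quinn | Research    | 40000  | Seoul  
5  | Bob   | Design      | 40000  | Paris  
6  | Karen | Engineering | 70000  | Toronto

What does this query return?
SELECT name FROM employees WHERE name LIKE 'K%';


LIKE 'K%' matches names starting with 'K'
Matching: 1

1 rows:
Karen


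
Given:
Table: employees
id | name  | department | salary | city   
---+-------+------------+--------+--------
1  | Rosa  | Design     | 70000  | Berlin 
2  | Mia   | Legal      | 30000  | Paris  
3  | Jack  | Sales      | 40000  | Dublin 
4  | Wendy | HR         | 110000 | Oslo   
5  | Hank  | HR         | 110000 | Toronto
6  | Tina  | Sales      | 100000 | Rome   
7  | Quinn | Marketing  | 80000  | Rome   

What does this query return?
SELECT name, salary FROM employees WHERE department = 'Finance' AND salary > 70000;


Filtering: department = 'Finance' AND salary > 70000
Matching: 0 rows

Empty result set (0 rows)


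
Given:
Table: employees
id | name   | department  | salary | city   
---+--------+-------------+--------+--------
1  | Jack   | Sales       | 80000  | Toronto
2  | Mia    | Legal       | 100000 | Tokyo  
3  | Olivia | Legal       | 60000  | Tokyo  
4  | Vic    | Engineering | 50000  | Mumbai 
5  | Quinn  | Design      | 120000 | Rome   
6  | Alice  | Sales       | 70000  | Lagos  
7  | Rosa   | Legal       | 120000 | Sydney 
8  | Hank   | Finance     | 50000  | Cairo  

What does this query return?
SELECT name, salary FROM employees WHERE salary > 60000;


Filtering: salary > 60000
Matching: 5 rows

5 rows:
Jack, 80000
Mia, 100000
Quinn, 120000
Alice, 70000
Rosa, 120000


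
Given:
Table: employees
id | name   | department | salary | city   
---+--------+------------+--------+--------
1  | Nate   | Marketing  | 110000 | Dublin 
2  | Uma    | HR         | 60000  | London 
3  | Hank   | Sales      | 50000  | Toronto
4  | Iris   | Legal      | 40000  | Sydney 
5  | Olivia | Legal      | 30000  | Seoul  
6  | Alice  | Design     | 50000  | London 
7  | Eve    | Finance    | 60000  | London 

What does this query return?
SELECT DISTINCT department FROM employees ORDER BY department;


All 'department' values (row order): Marketing, HR, Sales, Legal, Legal, Design, Finance
Removing duplicates leaves 6 unique value(s).

6 values:
Design
Finance
HR
Legal
Marketing
Sales


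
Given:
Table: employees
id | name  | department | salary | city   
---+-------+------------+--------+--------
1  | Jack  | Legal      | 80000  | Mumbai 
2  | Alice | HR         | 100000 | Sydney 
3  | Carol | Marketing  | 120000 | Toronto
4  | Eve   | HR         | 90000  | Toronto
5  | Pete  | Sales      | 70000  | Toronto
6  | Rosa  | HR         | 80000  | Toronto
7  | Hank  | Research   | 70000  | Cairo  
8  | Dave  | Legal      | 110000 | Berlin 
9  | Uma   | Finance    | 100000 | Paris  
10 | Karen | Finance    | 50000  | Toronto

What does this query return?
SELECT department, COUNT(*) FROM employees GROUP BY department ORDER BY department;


Assigning each row to its department group:
  Jack -> Legal
  Alice -> HR
  Carol -> Marketing
  Eve -> HR
  Pete -> Sales
  Rosa -> HR
  Hank -> Research
  Dave -> Legal
  Uma -> Finance
  Karen -> Finance


6 groups:
Finance, 2
HR, 3
Legal, 2
Marketing, 1
Research, 1
Sales, 1


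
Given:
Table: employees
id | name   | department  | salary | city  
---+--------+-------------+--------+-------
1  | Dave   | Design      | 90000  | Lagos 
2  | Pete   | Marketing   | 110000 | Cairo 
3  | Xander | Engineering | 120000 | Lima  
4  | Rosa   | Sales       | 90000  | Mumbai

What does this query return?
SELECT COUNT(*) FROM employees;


COUNT(*) counts all rows

4


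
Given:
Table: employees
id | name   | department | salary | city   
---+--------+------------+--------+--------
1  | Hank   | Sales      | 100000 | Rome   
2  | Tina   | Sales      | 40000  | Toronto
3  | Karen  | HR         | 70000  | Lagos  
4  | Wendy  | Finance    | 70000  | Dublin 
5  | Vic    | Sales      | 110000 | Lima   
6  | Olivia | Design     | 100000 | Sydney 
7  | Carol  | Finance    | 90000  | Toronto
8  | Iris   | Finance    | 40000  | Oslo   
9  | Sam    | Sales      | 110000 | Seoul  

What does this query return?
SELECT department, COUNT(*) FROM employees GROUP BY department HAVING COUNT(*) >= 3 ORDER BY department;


Groups with count >= 3:
  Finance: 3 -> PASS
  Sales: 4 -> PASS
  Design: 1 -> filtered out
  HR: 1 -> filtered out


2 groups:
Finance, 3
Sales, 4


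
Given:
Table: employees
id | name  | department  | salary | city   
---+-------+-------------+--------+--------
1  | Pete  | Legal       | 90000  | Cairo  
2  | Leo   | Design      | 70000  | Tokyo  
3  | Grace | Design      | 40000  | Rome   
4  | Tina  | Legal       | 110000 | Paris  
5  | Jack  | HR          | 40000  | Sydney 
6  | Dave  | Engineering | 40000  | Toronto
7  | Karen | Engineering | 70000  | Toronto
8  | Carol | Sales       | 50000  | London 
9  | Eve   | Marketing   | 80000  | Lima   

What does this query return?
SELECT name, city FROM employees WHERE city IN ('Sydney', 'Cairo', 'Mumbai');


Filtering: city IN ('Sydney', 'Cairo', 'Mumbai')
Matching: 2 rows

2 rows:
Pete, Cairo
Jack, Sydney


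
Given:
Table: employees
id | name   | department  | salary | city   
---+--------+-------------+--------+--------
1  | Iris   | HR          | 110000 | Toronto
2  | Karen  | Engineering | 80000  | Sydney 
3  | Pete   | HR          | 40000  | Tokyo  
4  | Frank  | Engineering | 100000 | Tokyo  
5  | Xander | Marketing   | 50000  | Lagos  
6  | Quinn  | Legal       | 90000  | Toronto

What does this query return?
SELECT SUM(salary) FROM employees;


SUM(salary) = 110000 + 80000 + 40000 + 100000 + 50000 + 90000 = 470000

470000


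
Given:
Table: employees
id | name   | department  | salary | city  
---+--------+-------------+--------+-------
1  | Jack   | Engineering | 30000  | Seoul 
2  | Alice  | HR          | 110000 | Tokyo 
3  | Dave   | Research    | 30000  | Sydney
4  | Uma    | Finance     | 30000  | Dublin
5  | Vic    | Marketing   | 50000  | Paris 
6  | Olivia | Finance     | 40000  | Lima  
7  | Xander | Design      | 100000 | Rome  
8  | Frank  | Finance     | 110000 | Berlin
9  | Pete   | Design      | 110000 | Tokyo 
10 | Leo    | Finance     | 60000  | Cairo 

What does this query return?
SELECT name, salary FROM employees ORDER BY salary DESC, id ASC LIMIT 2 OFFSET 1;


Sort by salary DESC (id ASC tiebreak), then skip 1 and take 2
Rows 2 through 3

2 rows:
Frank, 110000
Pete, 110000


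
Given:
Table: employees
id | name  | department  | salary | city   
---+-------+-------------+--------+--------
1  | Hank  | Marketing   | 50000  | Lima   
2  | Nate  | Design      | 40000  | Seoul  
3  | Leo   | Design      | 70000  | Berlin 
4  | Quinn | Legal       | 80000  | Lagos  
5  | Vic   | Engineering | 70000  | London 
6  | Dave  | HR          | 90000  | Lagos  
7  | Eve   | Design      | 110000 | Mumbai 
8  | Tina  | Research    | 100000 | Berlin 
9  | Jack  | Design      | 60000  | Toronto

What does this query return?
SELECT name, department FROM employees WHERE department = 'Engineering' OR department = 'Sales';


Filtering: department = 'Engineering' OR 'Sales'
Matching: 1 rows

1 rows:
Vic, Engineering


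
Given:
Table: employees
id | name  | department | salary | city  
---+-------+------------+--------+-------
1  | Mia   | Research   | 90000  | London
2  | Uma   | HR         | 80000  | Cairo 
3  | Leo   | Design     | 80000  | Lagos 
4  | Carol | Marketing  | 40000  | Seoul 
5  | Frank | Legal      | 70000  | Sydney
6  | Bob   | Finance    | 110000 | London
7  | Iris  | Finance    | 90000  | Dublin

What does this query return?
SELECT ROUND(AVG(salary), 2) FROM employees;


SUM(salary) = 560000
COUNT = 7
ROUND(AVG, 2) = ROUND(560000 / 7, 2) = 80000.0

80000.0


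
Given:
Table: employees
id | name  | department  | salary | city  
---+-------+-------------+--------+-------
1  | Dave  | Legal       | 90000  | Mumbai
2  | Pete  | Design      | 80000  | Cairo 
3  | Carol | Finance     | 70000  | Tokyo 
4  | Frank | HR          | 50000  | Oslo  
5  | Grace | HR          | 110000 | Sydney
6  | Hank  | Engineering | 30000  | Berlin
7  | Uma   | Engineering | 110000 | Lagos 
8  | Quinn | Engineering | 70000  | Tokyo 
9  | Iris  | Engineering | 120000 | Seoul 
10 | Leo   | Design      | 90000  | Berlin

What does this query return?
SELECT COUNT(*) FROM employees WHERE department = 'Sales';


Counting rows where department = 'Sales'


0


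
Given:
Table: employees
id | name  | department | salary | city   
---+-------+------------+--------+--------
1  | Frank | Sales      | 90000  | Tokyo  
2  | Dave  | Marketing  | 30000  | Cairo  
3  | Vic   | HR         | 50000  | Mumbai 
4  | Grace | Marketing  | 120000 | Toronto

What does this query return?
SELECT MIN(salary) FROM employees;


Salaries: 90000, 30000, 50000, 120000
MIN = 30000

30000


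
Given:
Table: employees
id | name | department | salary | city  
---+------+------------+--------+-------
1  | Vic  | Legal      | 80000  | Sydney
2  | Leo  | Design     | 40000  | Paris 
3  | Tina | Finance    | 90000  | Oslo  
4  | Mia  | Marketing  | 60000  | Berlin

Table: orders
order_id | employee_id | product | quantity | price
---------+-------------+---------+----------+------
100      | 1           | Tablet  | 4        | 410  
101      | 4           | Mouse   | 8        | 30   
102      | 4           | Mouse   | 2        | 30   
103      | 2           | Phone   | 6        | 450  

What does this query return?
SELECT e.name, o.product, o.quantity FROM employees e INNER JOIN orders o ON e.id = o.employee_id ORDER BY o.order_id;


Joining employees.id = orders.employee_id:
  employee Vic (id=1) -> order Tablet
  employee Mia (id=4) -> order Mouse
  employee Mia (id=4) -> order Mouse
  employee Leo (id=2) -> order Phone


4 rows:
Vic, Tablet, 4
Mia, Mouse, 8
Mia, Mouse, 2
Leo, Phone, 6


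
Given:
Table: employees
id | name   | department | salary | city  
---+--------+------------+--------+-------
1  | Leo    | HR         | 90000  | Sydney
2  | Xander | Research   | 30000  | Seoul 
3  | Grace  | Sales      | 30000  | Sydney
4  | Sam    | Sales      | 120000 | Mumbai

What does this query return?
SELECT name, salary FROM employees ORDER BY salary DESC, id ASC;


Sorting by salary DESC, then id ASC for ties

4 rows:
Sam, 120000
Leo, 90000
Xander, 30000
Grace, 30000


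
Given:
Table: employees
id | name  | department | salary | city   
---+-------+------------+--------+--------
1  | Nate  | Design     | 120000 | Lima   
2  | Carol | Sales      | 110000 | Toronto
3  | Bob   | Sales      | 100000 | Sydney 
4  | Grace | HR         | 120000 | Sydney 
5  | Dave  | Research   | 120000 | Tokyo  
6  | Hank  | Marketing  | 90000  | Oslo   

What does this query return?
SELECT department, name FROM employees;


Projecting columns: department, name

6 rows:
Design, Nate
Sales, Carol
Sales, Bob
HR, Grace
Research, Dave
Marketing, Hank


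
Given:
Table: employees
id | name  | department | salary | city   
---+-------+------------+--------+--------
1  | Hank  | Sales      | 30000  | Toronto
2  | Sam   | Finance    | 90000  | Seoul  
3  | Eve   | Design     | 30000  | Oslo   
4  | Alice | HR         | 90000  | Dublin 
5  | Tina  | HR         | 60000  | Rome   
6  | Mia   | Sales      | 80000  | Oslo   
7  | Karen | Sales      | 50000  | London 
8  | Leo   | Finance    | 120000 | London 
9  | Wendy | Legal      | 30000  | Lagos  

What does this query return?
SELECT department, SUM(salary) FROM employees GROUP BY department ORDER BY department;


Summing salary within each department:
  Design: 30000 = 30000
  Finance: 90000 + 120000 = 210000
  HR: 90000 + 60000 = 150000
  Legal: 30000 = 30000
  Sales: 30000 + 80000 + 50000 = 160000


5 groups:
Design, 30000
Finance, 210000
HR, 150000
Legal, 30000
Sales, 160000


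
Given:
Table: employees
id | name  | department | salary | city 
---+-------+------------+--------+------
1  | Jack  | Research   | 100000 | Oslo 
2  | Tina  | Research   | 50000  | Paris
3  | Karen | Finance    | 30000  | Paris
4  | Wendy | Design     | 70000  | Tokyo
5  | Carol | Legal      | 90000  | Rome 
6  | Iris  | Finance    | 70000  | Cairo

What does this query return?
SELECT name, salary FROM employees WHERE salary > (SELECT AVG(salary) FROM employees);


Subquery: AVG(salary) = 68333.33
Filtering: salary > 68333.33
  Jack (100000) -> MATCH
  Wendy (70000) -> MATCH
  Carol (90000) -> MATCH
  Iris (70000) -> MATCH


4 rows:
Jack, 100000
Wendy, 70000
Carol, 90000
Iris, 70000


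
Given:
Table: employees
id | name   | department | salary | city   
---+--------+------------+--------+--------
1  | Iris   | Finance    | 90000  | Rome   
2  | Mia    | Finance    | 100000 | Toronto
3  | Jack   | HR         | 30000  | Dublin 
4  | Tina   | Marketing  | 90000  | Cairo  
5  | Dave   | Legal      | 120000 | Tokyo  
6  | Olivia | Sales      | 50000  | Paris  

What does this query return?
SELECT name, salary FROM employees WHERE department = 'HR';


Filtering: department = 'HR'
Matching rows: 1

1 rows:
Jack, 30000


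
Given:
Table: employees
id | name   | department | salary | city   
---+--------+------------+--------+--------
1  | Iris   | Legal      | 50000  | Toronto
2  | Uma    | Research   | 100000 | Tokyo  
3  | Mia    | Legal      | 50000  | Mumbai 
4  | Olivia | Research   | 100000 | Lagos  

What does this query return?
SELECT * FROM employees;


SELECT * returns all 4 rows with all columns

4 rows:
1, Iris, Legal, 50000, Toronto
2, Uma, Research, 100000, Tokyo
3, Mia, Legal, 50000, Mumbai
4, Olivia, Research, 100000, Lagos


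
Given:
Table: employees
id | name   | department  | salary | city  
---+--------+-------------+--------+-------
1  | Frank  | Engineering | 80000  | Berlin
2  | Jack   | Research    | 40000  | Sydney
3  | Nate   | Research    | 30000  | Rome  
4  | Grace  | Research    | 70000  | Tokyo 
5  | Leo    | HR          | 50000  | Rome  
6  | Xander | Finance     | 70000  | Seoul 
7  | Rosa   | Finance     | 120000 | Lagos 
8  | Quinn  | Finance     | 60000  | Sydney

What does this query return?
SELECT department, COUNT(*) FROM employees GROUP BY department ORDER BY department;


Assigning each row to its department group:
  Frank -> Engineering
  Jack -> Research
  Nate -> Research
  Grace -> Research
  Leo -> HR
  Xander -> Finance
  Rosa -> Finance
  Quinn -> Finance


4 groups:
Engineering, 1
Finance, 3
HR, 1
Research, 3


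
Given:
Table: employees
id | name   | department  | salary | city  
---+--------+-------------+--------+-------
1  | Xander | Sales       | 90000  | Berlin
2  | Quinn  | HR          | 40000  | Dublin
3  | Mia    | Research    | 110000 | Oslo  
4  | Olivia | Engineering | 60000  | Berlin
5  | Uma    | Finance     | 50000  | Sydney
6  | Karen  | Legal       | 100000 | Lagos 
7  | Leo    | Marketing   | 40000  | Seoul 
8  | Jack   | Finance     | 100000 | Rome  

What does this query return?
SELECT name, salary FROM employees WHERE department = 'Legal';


Filtering: department = 'Legal'
Matching rows: 1

1 rows:
Karen, 100000


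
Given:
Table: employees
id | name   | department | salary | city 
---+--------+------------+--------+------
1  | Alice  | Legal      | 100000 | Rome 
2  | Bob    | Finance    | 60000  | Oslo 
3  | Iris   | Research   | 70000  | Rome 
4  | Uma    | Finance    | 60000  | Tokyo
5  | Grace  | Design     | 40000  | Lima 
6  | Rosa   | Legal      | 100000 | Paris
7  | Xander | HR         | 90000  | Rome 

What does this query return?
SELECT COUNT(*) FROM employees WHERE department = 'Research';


Counting rows where department = 'Research'
  Iris -> MATCH


1


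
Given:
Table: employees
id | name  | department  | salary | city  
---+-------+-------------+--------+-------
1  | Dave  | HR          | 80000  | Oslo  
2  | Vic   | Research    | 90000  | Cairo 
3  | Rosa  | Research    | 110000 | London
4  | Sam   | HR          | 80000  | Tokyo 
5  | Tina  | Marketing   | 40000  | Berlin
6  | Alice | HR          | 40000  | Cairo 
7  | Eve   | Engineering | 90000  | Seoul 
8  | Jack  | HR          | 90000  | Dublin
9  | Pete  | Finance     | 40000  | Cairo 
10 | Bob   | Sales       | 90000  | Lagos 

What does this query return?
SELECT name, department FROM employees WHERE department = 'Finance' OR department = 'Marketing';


Filtering: department = 'Finance' OR 'Marketing'
Matching: 2 rows

2 rows:
Tina, Marketing
Pete, Finance


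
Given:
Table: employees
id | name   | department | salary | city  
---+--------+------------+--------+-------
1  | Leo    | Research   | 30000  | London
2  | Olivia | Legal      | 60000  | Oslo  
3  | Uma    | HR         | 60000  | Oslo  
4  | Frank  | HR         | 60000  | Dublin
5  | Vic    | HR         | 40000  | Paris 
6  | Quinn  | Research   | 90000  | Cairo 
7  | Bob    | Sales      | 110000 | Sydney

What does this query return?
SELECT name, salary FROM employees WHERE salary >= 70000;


Filtering: salary >= 70000
Matching: 2 rows

2 rows:
Quinn, 90000
Bob, 110000


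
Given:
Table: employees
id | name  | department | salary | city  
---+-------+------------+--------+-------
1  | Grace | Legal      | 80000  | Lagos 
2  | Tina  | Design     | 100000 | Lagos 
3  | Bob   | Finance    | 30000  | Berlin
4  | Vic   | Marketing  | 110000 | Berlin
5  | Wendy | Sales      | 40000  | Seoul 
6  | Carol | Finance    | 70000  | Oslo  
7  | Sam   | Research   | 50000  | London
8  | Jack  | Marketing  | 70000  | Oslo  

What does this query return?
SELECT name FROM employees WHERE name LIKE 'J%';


LIKE 'J%' matches names starting with 'J'
Matching: 1

1 rows:
Jack


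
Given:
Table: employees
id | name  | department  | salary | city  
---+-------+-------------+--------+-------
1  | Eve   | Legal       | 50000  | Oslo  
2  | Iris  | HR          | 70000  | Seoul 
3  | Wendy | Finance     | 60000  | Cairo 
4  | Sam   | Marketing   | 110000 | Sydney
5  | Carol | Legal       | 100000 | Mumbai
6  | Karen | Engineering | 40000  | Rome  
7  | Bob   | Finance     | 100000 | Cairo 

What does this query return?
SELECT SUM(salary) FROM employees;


SUM(salary) = 50000 + 70000 + 60000 + 110000 + 100000 + 40000 + 100000 = 530000

530000


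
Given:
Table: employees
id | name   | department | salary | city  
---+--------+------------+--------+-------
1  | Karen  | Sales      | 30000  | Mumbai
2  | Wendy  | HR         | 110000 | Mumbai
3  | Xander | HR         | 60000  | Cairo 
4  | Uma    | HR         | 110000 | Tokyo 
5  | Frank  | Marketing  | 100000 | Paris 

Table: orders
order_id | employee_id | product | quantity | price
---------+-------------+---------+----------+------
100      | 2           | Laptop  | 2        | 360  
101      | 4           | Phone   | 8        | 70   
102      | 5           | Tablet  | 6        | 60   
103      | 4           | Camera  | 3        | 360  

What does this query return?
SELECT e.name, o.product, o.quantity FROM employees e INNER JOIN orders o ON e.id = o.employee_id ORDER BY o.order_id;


Joining employees.id = orders.employee_id:
  employee Wendy (id=2) -> order Laptop
  employee Uma (id=4) -> order Phone
  employee Frank (id=5) -> order Tablet
  employee Uma (id=4) -> order Camera


4 rows:
Wendy, Laptop, 2
Uma, Phone, 8
Frank, Tablet, 6
Uma, Camera, 3


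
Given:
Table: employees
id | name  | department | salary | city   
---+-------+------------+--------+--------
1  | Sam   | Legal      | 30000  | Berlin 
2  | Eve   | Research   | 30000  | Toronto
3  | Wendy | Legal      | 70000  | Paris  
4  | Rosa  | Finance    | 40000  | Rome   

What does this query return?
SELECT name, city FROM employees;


Projecting columns: name, city

4 rows:
Sam, Berlin
Eve, Toronto
Wendy, Paris
Rosa, Rome


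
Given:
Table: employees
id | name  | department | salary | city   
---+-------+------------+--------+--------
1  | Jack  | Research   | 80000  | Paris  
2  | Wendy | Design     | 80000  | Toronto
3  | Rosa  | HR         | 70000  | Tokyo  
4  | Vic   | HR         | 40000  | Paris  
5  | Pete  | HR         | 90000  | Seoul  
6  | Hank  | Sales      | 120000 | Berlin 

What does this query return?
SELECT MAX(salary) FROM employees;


Salaries: 80000, 80000, 70000, 40000, 90000, 120000
MAX = 120000

120000


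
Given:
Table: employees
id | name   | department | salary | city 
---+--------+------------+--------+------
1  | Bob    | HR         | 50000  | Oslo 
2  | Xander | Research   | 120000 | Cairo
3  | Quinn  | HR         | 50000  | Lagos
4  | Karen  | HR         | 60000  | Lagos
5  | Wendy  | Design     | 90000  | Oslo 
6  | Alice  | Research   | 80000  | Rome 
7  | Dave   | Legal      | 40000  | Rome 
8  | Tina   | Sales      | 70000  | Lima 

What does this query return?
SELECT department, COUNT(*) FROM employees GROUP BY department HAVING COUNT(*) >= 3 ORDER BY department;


Groups with count >= 3:
  HR: 3 -> PASS
  Design: 1 -> filtered out
  Legal: 1 -> filtered out
  Research: 2 -> filtered out
  Sales: 1 -> filtered out


1 groups:
HR, 3


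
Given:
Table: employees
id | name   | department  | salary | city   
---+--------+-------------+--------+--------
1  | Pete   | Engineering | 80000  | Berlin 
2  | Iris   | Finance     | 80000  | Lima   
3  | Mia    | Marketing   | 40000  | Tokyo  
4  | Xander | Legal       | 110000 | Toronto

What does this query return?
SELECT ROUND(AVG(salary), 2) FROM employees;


SUM(salary) = 310000
COUNT = 4
ROUND(AVG, 2) = ROUND(310000 / 4, 2) = 77500.0

77500.0


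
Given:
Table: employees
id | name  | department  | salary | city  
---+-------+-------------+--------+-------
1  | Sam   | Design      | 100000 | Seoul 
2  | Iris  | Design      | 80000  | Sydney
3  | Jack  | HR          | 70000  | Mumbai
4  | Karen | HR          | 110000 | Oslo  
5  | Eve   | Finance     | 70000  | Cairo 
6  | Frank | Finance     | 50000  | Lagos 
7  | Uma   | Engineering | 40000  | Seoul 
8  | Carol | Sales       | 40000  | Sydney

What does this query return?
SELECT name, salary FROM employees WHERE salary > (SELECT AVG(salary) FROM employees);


Subquery: AVG(salary) = 70000.0
Filtering: salary > 70000.0
  Sam (100000) -> MATCH
  Iris (80000) -> MATCH
  Karen (110000) -> MATCH


3 rows:
Sam, 100000
Iris, 80000
Karen, 110000


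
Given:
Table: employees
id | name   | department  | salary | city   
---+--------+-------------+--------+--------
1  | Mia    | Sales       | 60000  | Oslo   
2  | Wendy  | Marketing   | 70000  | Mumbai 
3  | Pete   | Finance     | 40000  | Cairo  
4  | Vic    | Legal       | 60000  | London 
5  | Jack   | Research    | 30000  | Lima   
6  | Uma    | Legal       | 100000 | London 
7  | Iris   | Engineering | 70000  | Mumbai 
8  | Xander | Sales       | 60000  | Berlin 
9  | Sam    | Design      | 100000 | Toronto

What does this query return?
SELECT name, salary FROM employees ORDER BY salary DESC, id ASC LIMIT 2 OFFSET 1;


Sort by salary DESC (id ASC tiebreak), then skip 1 and take 2
Rows 2 through 3

2 rows:
Sam, 100000
Wendy, 70000


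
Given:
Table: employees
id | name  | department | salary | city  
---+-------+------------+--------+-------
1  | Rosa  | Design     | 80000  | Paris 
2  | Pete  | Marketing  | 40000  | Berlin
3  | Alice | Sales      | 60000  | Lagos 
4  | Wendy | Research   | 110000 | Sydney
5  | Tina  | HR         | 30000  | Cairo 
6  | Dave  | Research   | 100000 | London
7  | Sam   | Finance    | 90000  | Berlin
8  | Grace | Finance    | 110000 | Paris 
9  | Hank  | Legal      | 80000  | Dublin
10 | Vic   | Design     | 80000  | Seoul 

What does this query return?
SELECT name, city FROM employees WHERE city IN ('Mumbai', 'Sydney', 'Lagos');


Filtering: city IN ('Mumbai', 'Sydney', 'Lagos')
Matching: 2 rows

2 rows:
Alice, Lagos
Wendy, Sydney


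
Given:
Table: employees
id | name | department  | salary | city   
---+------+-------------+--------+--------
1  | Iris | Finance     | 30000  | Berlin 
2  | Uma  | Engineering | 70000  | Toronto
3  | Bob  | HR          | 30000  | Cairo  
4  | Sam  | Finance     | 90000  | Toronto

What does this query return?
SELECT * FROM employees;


SELECT * returns all 4 rows with all columns

4 rows:
1, Iris, Finance, 30000, Berlin
2, Uma, Engineering, 70000, Toronto
3, Bob, HR, 30000, Cairo
4, Sam, Finance, 90000, Toronto


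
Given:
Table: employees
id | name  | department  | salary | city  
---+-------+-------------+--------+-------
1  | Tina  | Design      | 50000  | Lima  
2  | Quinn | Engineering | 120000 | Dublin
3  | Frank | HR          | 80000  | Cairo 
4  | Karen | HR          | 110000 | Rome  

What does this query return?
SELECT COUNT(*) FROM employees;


COUNT(*) counts all rows

4


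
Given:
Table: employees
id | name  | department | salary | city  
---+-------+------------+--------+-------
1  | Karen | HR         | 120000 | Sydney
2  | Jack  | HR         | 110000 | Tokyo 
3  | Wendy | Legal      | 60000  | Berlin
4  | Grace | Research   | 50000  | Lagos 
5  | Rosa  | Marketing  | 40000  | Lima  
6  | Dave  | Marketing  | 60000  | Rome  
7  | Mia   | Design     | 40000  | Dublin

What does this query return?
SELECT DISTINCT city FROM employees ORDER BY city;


All 'city' values (row order): Sydney, Tokyo, Berlin, Lagos, Lima, Rome, Dublin
Removing duplicates leaves 7 unique value(s).

7 values:
Berlin
Dublin
Lagos
Lima
Rome
Sydney
Tokyo


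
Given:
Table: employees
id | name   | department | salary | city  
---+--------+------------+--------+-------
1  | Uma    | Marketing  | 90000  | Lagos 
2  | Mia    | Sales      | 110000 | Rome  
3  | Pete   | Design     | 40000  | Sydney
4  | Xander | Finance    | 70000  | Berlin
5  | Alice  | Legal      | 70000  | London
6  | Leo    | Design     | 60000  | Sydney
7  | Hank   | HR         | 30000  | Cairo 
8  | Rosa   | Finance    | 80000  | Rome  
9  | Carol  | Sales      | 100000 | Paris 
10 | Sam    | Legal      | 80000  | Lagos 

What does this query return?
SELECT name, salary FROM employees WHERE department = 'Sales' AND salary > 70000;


Filtering: department = 'Sales' AND salary > 70000
Matching: 2 rows

2 rows:
Mia, 110000
Carol, 100000
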